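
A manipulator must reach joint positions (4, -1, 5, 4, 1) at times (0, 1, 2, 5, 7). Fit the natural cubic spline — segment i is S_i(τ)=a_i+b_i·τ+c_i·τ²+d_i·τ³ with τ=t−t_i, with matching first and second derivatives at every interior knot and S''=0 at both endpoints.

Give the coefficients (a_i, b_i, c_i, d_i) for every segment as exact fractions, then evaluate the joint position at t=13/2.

Δ: Δ0=-5, Δ1=6, Δ2=-1/3, Δ3=-3/2
row 1: diag=4, rhs=66; c'=1/4, d'=33/2
row 2: denom=8−1·1/4=31/4; d'=(-38−1·33/2)/(31/4)=-218/31
row 3: denom=10−3·12/31=274/31; d'=(-7−3·-218/31)/(274/31)=437/274
back: M3=437/274
back: M2=-218/31−12/31·437/274=-1048/137
back: M1=33/2−1/4·-1048/137=5045/274
M: M0=0, M1=5045/274, M2=-1048/137, M3=437/274, M4=0
seg 0: a=4, c=M0/2=0, d=(M1−M0)/(6·1)=5045/1644, b=Δ0−h0·(2M0+M1)/6=-13265/1644
seg 1: a=-1, c=M1/2=5045/548, d=(M2−M1)/(6·1)=-7141/1644, b=Δ1−h1·(2M1+M2)/6=935/822
seg 2: a=5, c=M2/2=-524/137, d=(M3−M2)/(6·3)=2533/4932, b=Δ2−h2·(2M2+M3)/6=10717/1644
seg 3: a=4, c=M3/2=437/548, d=(M4−M3)/(6·2)=-437/3288, b=Δ3−h3·(2M3+M4)/6=-2107/822
t_q=13/2 → seg 3, τ=3/2; S=4+-2107/822·τ+437/548·τ²+-437/3288·τ³=13159/8768

  seg 0: a=4 b=-13265/1644 c=0 d=5045/1644
  seg 1: a=-1 b=935/822 c=5045/548 d=-7141/1644
  seg 2: a=5 b=10717/1644 c=-524/137 d=2533/4932
  seg 3: a=4 b=-2107/822 c=437/548 d=-437/3288
S(13/2) = 13159/8768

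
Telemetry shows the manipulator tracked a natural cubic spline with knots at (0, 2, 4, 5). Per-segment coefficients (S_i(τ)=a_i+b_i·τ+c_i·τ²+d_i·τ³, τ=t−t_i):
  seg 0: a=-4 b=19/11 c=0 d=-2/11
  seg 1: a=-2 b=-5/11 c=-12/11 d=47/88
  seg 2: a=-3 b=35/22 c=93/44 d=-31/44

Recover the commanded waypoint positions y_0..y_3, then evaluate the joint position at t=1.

y_0 = S_0(0) = a_0 = -4
y_1 = S_1(0) = a_1 = -2
y_2 = S_2(0) = a_2 = -3
y_3 = S_2(1) = 0
t_q=1 is in segment 0 (τ=1); S_0(τ)=-27/11

y_0=-4 y_1=-2 y_2=-3 y_3=0
S(1) = -27/11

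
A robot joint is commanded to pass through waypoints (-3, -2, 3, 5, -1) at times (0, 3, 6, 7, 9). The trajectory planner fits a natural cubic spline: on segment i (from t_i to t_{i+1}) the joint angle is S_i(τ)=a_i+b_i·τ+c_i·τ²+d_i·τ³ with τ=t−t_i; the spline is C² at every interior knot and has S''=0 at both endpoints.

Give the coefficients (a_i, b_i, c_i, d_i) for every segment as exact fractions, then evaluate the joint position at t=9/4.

  seg 0: a=-3 b=3/34 c=0 d=25/918
  seg 1: a=-2 b=14/17 c=25/102 d=11/918
  seg 2: a=3 b=89/34 c=6/17 d=-33/34
  seg 3: a=5 b=7/17 c=-87/34 d=29/68
S(9/4) = -5421/2176

Δ: Δ0=1/3, Δ1=5/3, Δ2=2, Δ3=-3
row 1: diag=12, rhs=8; c'=1/4, d'=2/3
row 2: denom=8−3·1/4=29/4; d'=(2−3·2/3)/(29/4)=0
row 3: denom=6−1·4/29=170/29; d'=(-30−1·0)/(170/29)=-87/17
back: M3=-87/17
back: M2=0−4/29·-87/17=12/17
back: M1=2/3−1/4·12/17=25/51
M: M0=0, M1=25/51, M2=12/17, M3=-87/17, M4=0
seg 0: a=-3, c=M0/2=0, d=(M1−M0)/(6·3)=25/918, b=Δ0−h0·(2M0+M1)/6=3/34
seg 1: a=-2, c=M1/2=25/102, d=(M2−M1)/(6·3)=11/918, b=Δ1−h1·(2M1+M2)/6=14/17
seg 2: a=3, c=M2/2=6/17, d=(M3−M2)/(6·1)=-33/34, b=Δ2−h2·(2M2+M3)/6=89/34
seg 3: a=5, c=M3/2=-87/34, d=(M4−M3)/(6·2)=29/68, b=Δ3−h3·(2M3+M4)/6=7/17
t_q=9/4 → seg 0, τ=9/4; S=-3+3/34·τ+0·τ²+25/918·τ³=-5421/2176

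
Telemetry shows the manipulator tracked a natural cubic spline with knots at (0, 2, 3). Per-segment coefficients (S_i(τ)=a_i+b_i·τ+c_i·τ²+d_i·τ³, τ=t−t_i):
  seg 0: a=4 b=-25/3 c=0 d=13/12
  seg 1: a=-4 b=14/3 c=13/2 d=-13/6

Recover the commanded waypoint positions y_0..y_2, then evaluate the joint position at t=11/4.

y_0 = S_0(0) = a_0 = 4
y_1 = S_1(0) = a_1 = -4
y_2 = S_1(1) = 5
t_q=11/4 is in segment 1 (τ=3/4); S_1(τ)=287/128

y_0=4 y_1=-4 y_2=5
S(11/4) = 287/128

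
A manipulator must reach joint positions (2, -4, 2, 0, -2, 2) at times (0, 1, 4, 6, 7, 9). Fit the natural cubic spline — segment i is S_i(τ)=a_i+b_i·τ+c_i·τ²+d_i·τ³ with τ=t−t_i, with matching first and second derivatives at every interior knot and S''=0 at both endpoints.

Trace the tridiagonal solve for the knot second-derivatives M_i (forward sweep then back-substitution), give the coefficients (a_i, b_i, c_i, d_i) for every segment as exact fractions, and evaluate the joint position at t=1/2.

Δ: Δ0=-6, Δ1=2, Δ2=-1, Δ3=-2, Δ4=2
row 1: diag=8, rhs=48; c'=3/8, d'=6
row 2: denom=10−3·3/8=71/8; d'=(-18−3·6)/(71/8)=-288/71
row 3: denom=6−2·16/71=394/71; d'=(-6−2·-288/71)/(394/71)=75/197
row 4: denom=6−1·71/394=2293/394; d'=(24−1·75/197)/(2293/394)=9306/2293
back: M4=9306/2293
back: M3=75/197−71/394·9306/2293=-804/2293
back: M2=-288/71−16/71·-804/2293=-9120/2293
back: M1=6−3/8·-9120/2293=17178/2293
M: M0=0, M1=17178/2293, M2=-9120/2293, M3=-804/2293, M4=9306/2293, M5=0
seg 0: a=2, c=M0/2=0, d=(M1−M0)/(6·1)=2863/2293, b=Δ0−h0·(2M0+M1)/6=-16621/2293
seg 1: a=-4, c=M1/2=8589/2293, d=(M2−M1)/(6·3)=-1461/2293, b=Δ1−h1·(2M1+M2)/6=-8032/2293
seg 2: a=2, c=M2/2=-4560/2293, d=(M3−M2)/(6·2)=693/2293, b=Δ2−h2·(2M2+M3)/6=4055/2293
seg 3: a=0, c=M3/2=-402/2293, d=(M4−M3)/(6·1)=1685/2293, b=Δ3−h3·(2M3+M4)/6=-5869/2293
seg 4: a=-2, c=M4/2=4653/2293, d=(M5−M4)/(6·2)=-1551/4586, b=Δ4−h4·(2M4+M5)/6=-1618/2293
t_q=1/2 → seg 0, τ=1/2; S=2+-16621/2293·τ+0·τ²+2863/2293·τ³=-26933/18344

  seg 0: a=2 b=-16621/2293 c=0 d=2863/2293
  seg 1: a=-4 b=-8032/2293 c=8589/2293 d=-1461/2293
  seg 2: a=2 b=4055/2293 c=-4560/2293 d=693/2293
  seg 3: a=0 b=-5869/2293 c=-402/2293 d=1685/2293
  seg 4: a=-2 b=-1618/2293 c=4653/2293 d=-1551/4586
S(1/2) = -26933/18344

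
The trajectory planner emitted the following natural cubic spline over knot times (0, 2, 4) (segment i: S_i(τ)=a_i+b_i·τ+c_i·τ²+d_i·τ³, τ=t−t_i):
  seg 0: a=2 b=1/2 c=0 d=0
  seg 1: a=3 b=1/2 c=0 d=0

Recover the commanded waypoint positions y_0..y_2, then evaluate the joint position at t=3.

y_0=2 y_1=3 y_2=4
S(3) = 7/2

y_0 = S_0(0) = a_0 = 2
y_1 = S_1(0) = a_1 = 3
y_2 = S_1(2) = 4
t_q=3 is in segment 1 (τ=1); S_1(τ)=7/2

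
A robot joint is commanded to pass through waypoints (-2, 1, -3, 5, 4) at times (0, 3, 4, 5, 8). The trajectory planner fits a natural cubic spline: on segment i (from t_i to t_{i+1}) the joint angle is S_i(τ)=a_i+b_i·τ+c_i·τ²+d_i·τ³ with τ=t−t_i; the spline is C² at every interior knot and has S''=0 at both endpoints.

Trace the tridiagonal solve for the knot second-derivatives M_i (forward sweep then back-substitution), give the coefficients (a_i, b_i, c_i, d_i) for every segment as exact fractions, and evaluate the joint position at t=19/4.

  seg 0: a=-2 b=509/120 c=0 d=-389/1080
  seg 1: a=1 b=-329/60 c=-389/120 d=189/40
  seg 2: a=-3 b=53/24 c=164/15 d=-617/120
  seg 3: a=5 b=173/20 c=-539/120 d=539/1080
S(19/4) = 6751/2560

Δ: Δ0=1, Δ1=-4, Δ2=8, Δ3=-1/3
row 1: diag=8, rhs=-30; c'=1/8, d'=-15/4
row 2: denom=4−1·1/8=31/8; d'=(72−1·-15/4)/(31/8)=606/31
row 3: denom=8−1·8/31=240/31; d'=(-50−1·606/31)/(240/31)=-539/60
back: M3=-539/60
back: M2=606/31−8/31·-539/60=328/15
back: M1=-15/4−1/8·328/15=-389/60
M: M0=0, M1=-389/60, M2=328/15, M3=-539/60, M4=0
seg 0: a=-2, c=M0/2=0, d=(M1−M0)/(6·3)=-389/1080, b=Δ0−h0·(2M0+M1)/6=509/120
seg 1: a=1, c=M1/2=-389/120, d=(M2−M1)/(6·1)=189/40, b=Δ1−h1·(2M1+M2)/6=-329/60
seg 2: a=-3, c=M2/2=164/15, d=(M3−M2)/(6·1)=-617/120, b=Δ2−h2·(2M2+M3)/6=53/24
seg 3: a=5, c=M3/2=-539/120, d=(M4−M3)/(6·3)=539/1080, b=Δ3−h3·(2M3+M4)/6=173/20
t_q=19/4 → seg 2, τ=3/4; S=-3+53/24·τ+164/15·τ²+-617/120·τ³=6751/2560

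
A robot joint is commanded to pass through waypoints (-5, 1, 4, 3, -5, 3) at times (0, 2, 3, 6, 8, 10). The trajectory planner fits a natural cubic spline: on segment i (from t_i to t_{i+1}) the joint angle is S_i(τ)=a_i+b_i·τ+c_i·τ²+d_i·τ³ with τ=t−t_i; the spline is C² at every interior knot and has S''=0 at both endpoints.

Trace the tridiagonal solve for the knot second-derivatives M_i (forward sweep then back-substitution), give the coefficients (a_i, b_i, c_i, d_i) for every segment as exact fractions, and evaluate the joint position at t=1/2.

Δ: Δ0=3, Δ1=3, Δ2=-1/3, Δ3=-4, Δ4=4
row 1: diag=6, rhs=0; c'=1/6, d'=0
row 2: denom=8−1·1/6=47/6; d'=(-20−1·0)/(47/6)=-120/47
row 3: denom=10−3·18/47=416/47; d'=(-22−3·-120/47)/(416/47)=-337/208
row 4: denom=8−2·47/208=785/104; d'=(48−2·-337/208)/(785/104)=5329/785
back: M4=5329/785
back: M3=-337/208−47/208·5329/785=-2476/785
back: M2=-120/47−18/47·-2476/785=-1056/785
back: M1=0−1/6·-1056/785=176/785
M: M0=0, M1=176/785, M2=-1056/785, M3=-2476/785, M4=5329/785, M5=0
seg 0: a=-5, c=M0/2=0, d=(M1−M0)/(6·2)=44/2355, b=Δ0−h0·(2M0+M1)/6=6889/2355
seg 1: a=1, c=M1/2=88/785, d=(M2−M1)/(6·1)=-616/2355, b=Δ1−h1·(2M1+M2)/6=7417/2355
seg 2: a=4, c=M2/2=-528/785, d=(M3−M2)/(6·3)=-142/1413, b=Δ2−h2·(2M2+M3)/6=6097/2355
seg 3: a=3, c=M3/2=-1238/785, d=(M4−M3)/(6·2)=1561/1884, b=Δ3−h3·(2M3+M4)/6=-9797/2355
seg 4: a=-5, c=M4/2=5329/1570, d=(M5−M4)/(6·2)=-5329/9420, b=Δ4−h4·(2M4+M5)/6=-1238/2355
t_q=1/2 → seg 0, τ=1/2; S=-5+6889/2355·τ+0·τ²+44/2355·τ³=-555/157

  seg 0: a=-5 b=6889/2355 c=0 d=44/2355
  seg 1: a=1 b=7417/2355 c=88/785 d=-616/2355
  seg 2: a=4 b=6097/2355 c=-528/785 d=-142/1413
  seg 3: a=3 b=-9797/2355 c=-1238/785 d=1561/1884
  seg 4: a=-5 b=-1238/2355 c=5329/1570 d=-5329/9420
S(1/2) = -555/157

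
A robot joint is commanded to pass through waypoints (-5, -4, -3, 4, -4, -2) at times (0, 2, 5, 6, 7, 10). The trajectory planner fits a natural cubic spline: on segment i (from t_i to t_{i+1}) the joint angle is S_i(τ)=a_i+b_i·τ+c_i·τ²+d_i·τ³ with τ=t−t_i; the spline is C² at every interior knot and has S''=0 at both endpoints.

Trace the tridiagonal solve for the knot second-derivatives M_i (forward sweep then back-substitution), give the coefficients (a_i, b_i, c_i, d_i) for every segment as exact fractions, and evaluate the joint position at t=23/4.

Δ: Δ0=1/2, Δ1=1/3, Δ2=7, Δ3=-8, Δ4=2/3
row 1: diag=10, rhs=-1; c'=3/10, d'=-1/10
row 2: denom=8−3·3/10=71/10; d'=(40−3·-1/10)/(71/10)=403/71
row 3: denom=4−1·10/71=274/71; d'=(-90−1·403/71)/(274/71)=-6793/274
row 4: denom=8−1·71/274=2121/274; d'=(52−1·-6793/274)/(2121/274)=21041/2121
back: M4=21041/2121
back: M3=-6793/274−71/274·21041/2121=-58036/2121
back: M2=403/71−10/71·-58036/2121=20213/2121
back: M1=-1/10−3/10·20213/2121=-2092/707
M: M0=0, M1=-2092/707, M2=20213/2121, M3=-58036/2121, M4=21041/2121, M5=0
seg 0: a=-5, c=M0/2=0, d=(M1−M0)/(6·2)=-523/2121, b=Δ0−h0·(2M0+M1)/6=6305/4242
seg 1: a=-4, c=M1/2=-1046/707, d=(M2−M1)/(6·3)=26489/38178, b=Δ1−h1·(2M1+M2)/6=-6247/4242
seg 2: a=-3, c=M2/2=20213/4242, d=(M3−M2)/(6·1)=-26083/4242, b=Δ2−h2·(2M2+M3)/6=17782/2121
seg 3: a=4, c=M3/2=-29018/2121, d=(M4−M3)/(6·1)=26359/4242, b=Δ3−h3·(2M3+M4)/6=-753/1414
seg 4: a=-4, c=M4/2=21041/4242, d=(M5−M4)/(6·3)=-21041/38178, b=Δ4−h4·(2M4+M5)/6=-19627/2121
t_q=23/4 → seg 2, τ=3/4; S=-3+17782/2121·τ+20213/4242·τ²+-26083/4242·τ³=305345/90496

  seg 0: a=-5 b=6305/4242 c=0 d=-523/2121
  seg 1: a=-4 b=-6247/4242 c=-1046/707 d=26489/38178
  seg 2: a=-3 b=17782/2121 c=20213/4242 d=-26083/4242
  seg 3: a=4 b=-753/1414 c=-29018/2121 d=26359/4242
  seg 4: a=-4 b=-19627/2121 c=21041/4242 d=-21041/38178
S(23/4) = 305345/90496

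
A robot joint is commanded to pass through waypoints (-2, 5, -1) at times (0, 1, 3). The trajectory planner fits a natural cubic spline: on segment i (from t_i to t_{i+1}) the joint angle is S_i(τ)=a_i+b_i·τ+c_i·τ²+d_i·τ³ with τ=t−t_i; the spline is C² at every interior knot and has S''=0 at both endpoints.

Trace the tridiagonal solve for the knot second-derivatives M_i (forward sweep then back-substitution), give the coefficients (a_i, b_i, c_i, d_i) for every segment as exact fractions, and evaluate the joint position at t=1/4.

Δ: Δ0=7, Δ1=-3
row 1: diag=6, rhs=-60; c'=1/3, d'=-10
back: M1=-10
M: M0=0, M1=-10, M2=0
seg 0: a=-2, c=M0/2=0, d=(M1−M0)/(6·1)=-5/3, b=Δ0−h0·(2M0+M1)/6=26/3
seg 1: a=5, c=M1/2=-5, d=(M2−M1)/(6·2)=5/6, b=Δ1−h1·(2M1+M2)/6=11/3
t_q=1/4 → seg 0, τ=1/4; S=-2+26/3·τ+0·τ²+-5/3·τ³=9/64

  seg 0: a=-2 b=26/3 c=0 d=-5/3
  seg 1: a=5 b=11/3 c=-5 d=5/6
S(1/4) = 9/64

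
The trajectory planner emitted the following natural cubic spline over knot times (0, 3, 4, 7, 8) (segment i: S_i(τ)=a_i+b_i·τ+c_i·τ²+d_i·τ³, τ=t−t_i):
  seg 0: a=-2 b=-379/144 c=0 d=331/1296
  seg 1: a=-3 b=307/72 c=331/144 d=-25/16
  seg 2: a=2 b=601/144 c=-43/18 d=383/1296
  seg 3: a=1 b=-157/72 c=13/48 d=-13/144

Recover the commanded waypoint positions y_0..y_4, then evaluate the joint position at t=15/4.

y_0 = S_0(0) = a_0 = -2
y_1 = S_1(0) = a_1 = -3
y_2 = S_2(0) = a_2 = 2
y_3 = S_3(0) = a_3 = 1
y_4 = S_3(1) = -1
t_q=15/4 is in segment 1 (τ=3/4); S_1(τ)=2555/3072

y_0=-2 y_1=-3 y_2=2 y_3=1 y_4=-1
S(15/4) = 2555/3072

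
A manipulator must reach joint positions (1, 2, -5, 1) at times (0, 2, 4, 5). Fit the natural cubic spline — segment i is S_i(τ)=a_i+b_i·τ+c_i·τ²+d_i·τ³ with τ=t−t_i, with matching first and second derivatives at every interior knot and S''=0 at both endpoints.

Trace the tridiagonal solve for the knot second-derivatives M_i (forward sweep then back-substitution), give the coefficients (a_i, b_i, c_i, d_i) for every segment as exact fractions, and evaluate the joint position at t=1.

  seg 0: a=1 b=27/11 c=0 d=-43/88
  seg 1: a=2 b=-75/22 c=-129/44 d=127/88
  seg 2: a=-5 b=24/11 c=63/11 d=-21/11
S(1) = 261/88

Δ: Δ0=1/2, Δ1=-7/2, Δ2=6
row 1: diag=8, rhs=-24; c'=1/4, d'=-3
row 2: denom=6−2·1/4=11/2; d'=(57−2·-3)/(11/2)=126/11
back: M2=126/11
back: M1=-3−1/4·126/11=-129/22
M: M0=0, M1=-129/22, M2=126/11, M3=0
seg 0: a=1, c=M0/2=0, d=(M1−M0)/(6·2)=-43/88, b=Δ0−h0·(2M0+M1)/6=27/11
seg 1: a=2, c=M1/2=-129/44, d=(M2−M1)/(6·2)=127/88, b=Δ1−h1·(2M1+M2)/6=-75/22
seg 2: a=-5, c=M2/2=63/11, d=(M3−M2)/(6·1)=-21/11, b=Δ2−h2·(2M2+M3)/6=24/11
t_q=1 → seg 0, τ=1; S=1+27/11·τ+0·τ²+-43/88·τ³=261/88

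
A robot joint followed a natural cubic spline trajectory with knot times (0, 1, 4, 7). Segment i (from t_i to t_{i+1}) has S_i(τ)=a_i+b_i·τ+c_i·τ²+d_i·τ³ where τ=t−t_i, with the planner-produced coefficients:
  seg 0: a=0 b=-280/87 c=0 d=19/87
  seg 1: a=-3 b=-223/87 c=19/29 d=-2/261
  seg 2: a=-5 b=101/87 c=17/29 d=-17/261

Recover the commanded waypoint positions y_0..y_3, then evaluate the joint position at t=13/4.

y_0 = S_0(0) = a_0 = 0
y_1 = S_1(0) = a_1 = -3
y_2 = S_2(0) = a_2 = -5
y_3 = S_2(3) = 2
t_q=13/4 is in segment 1 (τ=9/4); S_1(τ)=-5139/928

y_0=0 y_1=-3 y_2=-5 y_3=2
S(13/4) = -5139/928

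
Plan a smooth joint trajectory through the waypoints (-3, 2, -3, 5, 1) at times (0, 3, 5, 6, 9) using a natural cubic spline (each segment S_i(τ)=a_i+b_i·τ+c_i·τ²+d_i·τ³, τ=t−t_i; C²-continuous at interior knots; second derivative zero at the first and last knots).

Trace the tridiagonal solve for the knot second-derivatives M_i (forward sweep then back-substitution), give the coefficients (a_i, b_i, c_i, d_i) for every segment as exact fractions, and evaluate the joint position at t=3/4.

  seg 0: a=-3 b=3755/876 c=0 d=-85/292
  seg 1: a=2 b=-1565/438 c=-765/292 d=2765/1752
  seg 2: a=-3 b=1070/219 c=500/73 d=-818/219
  seg 3: a=5 b=1616/219 c=-318/73 d=106/219
S(3/4) = 1721/18688

Δ: Δ0=5/3, Δ1=-5/2, Δ2=8, Δ3=-4/3
row 1: diag=10, rhs=-25; c'=1/5, d'=-5/2
row 2: denom=6−2·1/5=28/5; d'=(63−2·-5/2)/(28/5)=85/7
row 3: denom=8−1·5/28=219/28; d'=(-56−1·85/7)/(219/28)=-636/73
back: M3=-636/73
back: M2=85/7−5/28·-636/73=1000/73
back: M1=-5/2−1/5·1000/73=-765/146
M: M0=0, M1=-765/146, M2=1000/73, M3=-636/73, M4=0
seg 0: a=-3, c=M0/2=0, d=(M1−M0)/(6·3)=-85/292, b=Δ0−h0·(2M0+M1)/6=3755/876
seg 1: a=2, c=M1/2=-765/292, d=(M2−M1)/(6·2)=2765/1752, b=Δ1−h1·(2M1+M2)/6=-1565/438
seg 2: a=-3, c=M2/2=500/73, d=(M3−M2)/(6·1)=-818/219, b=Δ2−h2·(2M2+M3)/6=1070/219
seg 3: a=5, c=M3/2=-318/73, d=(M4−M3)/(6·3)=106/219, b=Δ3−h3·(2M3+M4)/6=1616/219
t_q=3/4 → seg 0, τ=3/4; S=-3+3755/876·τ+0·τ²+-85/292·τ³=1721/18688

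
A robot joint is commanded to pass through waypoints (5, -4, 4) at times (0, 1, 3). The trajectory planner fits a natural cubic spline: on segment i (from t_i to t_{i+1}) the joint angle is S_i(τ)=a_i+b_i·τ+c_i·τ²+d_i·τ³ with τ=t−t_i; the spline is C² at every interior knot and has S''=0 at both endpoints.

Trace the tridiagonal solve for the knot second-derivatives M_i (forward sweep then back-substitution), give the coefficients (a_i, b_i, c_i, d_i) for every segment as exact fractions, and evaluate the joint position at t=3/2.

  seg 0: a=5 b=-67/6 c=0 d=13/6
  seg 1: a=-4 b=-14/3 c=13/2 d=-13/12
S(3/2) = -155/32

Δ: Δ0=-9, Δ1=4
row 1: diag=6, rhs=78; c'=1/3, d'=13
back: M1=13
M: M0=0, M1=13, M2=0
seg 0: a=5, c=M0/2=0, d=(M1−M0)/(6·1)=13/6, b=Δ0−h0·(2M0+M1)/6=-67/6
seg 1: a=-4, c=M1/2=13/2, d=(M2−M1)/(6·2)=-13/12, b=Δ1−h1·(2M1+M2)/6=-14/3
t_q=3/2 → seg 1, τ=1/2; S=-4+-14/3·τ+13/2·τ²+-13/12·τ³=-155/32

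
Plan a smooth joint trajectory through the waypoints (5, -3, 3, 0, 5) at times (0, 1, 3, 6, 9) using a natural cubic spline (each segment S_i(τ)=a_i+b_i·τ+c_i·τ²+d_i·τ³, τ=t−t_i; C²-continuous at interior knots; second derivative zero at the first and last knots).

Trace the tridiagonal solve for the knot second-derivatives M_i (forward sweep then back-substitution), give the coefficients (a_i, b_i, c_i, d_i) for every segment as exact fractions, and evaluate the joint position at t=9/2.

Δ: Δ0=-8, Δ1=3, Δ2=-1, Δ3=5/3
row 1: diag=6, rhs=66; c'=1/3, d'=11
row 2: denom=10−2·1/3=28/3; d'=(-24−2·11)/(28/3)=-69/14
row 3: denom=12−3·9/28=309/28; d'=(16−3·-69/14)/(309/28)=862/309
back: M3=862/309
back: M2=-69/14−9/28·862/309=-600/103
back: M1=11−1/3·-600/103=1333/103
M: M0=0, M1=1333/103, M2=-600/103, M3=862/309, M4=0
seg 0: a=5, c=M0/2=0, d=(M1−M0)/(6·1)=1333/618, b=Δ0−h0·(2M0+M1)/6=-6277/618
seg 1: a=-3, c=M1/2=1333/206, d=(M2−M1)/(6·2)=-1933/1236, b=Δ1−h1·(2M1+M2)/6=-1139/309
seg 2: a=3, c=M2/2=-300/103, d=(M3−M2)/(6·3)=1331/2781, b=Δ2−h2·(2M2+M3)/6=1060/309
seg 3: a=0, c=M3/2=431/309, d=(M4−M3)/(6·3)=-431/2781, b=Δ3−h3·(2M3+M4)/6=-347/309
t_q=9/2 → seg 2, τ=3/2; S=3+1060/309·τ+-300/103·τ²+1331/2781·τ³=2643/824

  seg 0: a=5 b=-6277/618 c=0 d=1333/618
  seg 1: a=-3 b=-1139/309 c=1333/206 d=-1933/1236
  seg 2: a=3 b=1060/309 c=-300/103 d=1331/2781
  seg 3: a=0 b=-347/309 c=431/309 d=-431/2781
S(9/2) = 2643/824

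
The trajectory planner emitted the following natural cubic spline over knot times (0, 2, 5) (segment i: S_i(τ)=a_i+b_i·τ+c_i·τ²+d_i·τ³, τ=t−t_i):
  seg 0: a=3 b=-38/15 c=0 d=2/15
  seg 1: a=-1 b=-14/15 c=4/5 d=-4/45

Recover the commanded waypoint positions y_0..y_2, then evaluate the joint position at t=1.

y_0 = S_0(0) = a_0 = 3
y_1 = S_1(0) = a_1 = -1
y_2 = S_1(3) = 1
t_q=1 is in segment 0 (τ=1); S_0(τ)=3/5

y_0=3 y_1=-1 y_2=1
S(1) = 3/5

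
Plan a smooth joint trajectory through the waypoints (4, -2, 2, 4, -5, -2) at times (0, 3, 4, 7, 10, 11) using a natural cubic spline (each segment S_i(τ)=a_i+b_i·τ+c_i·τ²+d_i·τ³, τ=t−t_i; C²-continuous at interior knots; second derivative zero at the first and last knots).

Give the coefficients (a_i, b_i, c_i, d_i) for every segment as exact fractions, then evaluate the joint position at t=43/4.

  seg 0: a=4 b=-7162/1635 c=0 d=3892/14715
  seg 1: a=-2 b=4514/1635 c=3892/1635 d=-622/545
  seg 2: a=2 b=1340/327 c=-1706/1635 d=-164/4905
  seg 3: a=4 b=-5012/1635 c=-2198/1635 d=6701/14715
  seg 4: a=-5 b=1903/1635 c=1501/545 d=-1501/1635
S(43/4) = -20685/6976

Δ: Δ0=-2, Δ1=4, Δ2=2/3, Δ3=-3, Δ4=3
row 1: diag=8, rhs=36; c'=1/8, d'=9/2
row 2: denom=8−1·1/8=63/8; d'=(-20−1·9/2)/(63/8)=-28/9
row 3: denom=12−3·8/21=76/7; d'=(-22−3·-28/9)/(76/7)=-7/6
row 4: denom=8−3·21/76=545/76; d'=(36−3·-7/6)/(545/76)=3002/545
back: M4=3002/545
back: M3=-7/6−21/76·3002/545=-4396/1635
back: M2=-28/9−8/21·-4396/1635=-3412/1635
back: M1=9/2−1/8·-3412/1635=7784/1635
M: M0=0, M1=7784/1635, M2=-3412/1635, M3=-4396/1635, M4=3002/545, M5=0
seg 0: a=4, c=M0/2=0, d=(M1−M0)/(6·3)=3892/14715, b=Δ0−h0·(2M0+M1)/6=-7162/1635
seg 1: a=-2, c=M1/2=3892/1635, d=(M2−M1)/(6·1)=-622/545, b=Δ1−h1·(2M1+M2)/6=4514/1635
seg 2: a=2, c=M2/2=-1706/1635, d=(M3−M2)/(6·3)=-164/4905, b=Δ2−h2·(2M2+M3)/6=1340/327
seg 3: a=4, c=M3/2=-2198/1635, d=(M4−M3)/(6·3)=6701/14715, b=Δ3−h3·(2M3+M4)/6=-5012/1635
seg 4: a=-5, c=M4/2=1501/545, d=(M5−M4)/(6·1)=-1501/1635, b=Δ4−h4·(2M4+M5)/6=1903/1635
t_q=43/4 → seg 4, τ=3/4; S=-5+1903/1635·τ+1501/545·τ²+-1501/1635·τ³=-20685/6976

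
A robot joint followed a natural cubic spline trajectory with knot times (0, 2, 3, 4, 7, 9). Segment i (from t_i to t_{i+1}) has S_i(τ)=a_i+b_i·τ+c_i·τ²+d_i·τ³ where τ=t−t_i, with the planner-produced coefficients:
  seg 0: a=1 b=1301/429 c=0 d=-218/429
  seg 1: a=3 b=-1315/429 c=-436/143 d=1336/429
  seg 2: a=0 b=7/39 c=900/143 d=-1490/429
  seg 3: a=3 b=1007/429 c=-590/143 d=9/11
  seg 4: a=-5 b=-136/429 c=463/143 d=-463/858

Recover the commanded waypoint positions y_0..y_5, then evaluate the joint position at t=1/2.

y_0 = S_0(0) = a_0 = 1
y_1 = S_1(0) = a_1 = 3
y_2 = S_2(0) = a_2 = 0
y_3 = S_3(0) = a_3 = 3
y_4 = S_4(0) = a_4 = -5
y_5 = S_4(2) = 3
t_q=1/2 is in segment 0 (τ=1/2); S_0(τ)=1403/572

y_0=1 y_1=3 y_2=0 y_3=3 y_4=-5 y_5=3
S(1/2) = 1403/572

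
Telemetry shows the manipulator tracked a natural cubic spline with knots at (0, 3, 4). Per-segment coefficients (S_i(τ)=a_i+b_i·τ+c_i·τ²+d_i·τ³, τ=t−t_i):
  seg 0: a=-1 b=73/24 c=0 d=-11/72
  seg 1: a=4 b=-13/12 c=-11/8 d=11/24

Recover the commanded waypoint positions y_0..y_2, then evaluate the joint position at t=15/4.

y_0=-1 y_1=4 y_2=2
S(15/4) = 1335/512

y_0 = S_0(0) = a_0 = -1
y_1 = S_1(0) = a_1 = 4
y_2 = S_1(1) = 2
t_q=15/4 is in segment 1 (τ=3/4); S_1(τ)=1335/512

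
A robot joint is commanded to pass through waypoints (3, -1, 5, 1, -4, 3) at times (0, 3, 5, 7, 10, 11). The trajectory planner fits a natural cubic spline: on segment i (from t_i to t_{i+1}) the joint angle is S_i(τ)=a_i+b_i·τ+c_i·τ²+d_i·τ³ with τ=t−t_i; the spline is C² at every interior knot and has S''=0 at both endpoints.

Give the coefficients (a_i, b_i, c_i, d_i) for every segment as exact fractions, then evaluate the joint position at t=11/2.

Δ: Δ0=-4/3, Δ1=3, Δ2=-2, Δ3=-5/3, Δ4=7
row 1: diag=10, rhs=26; c'=1/5, d'=13/5
row 2: denom=8−2·1/5=38/5; d'=(-30−2·13/5)/(38/5)=-88/19
row 3: denom=10−2·5/19=180/19; d'=(2−2·-88/19)/(180/19)=107/90
row 4: denom=8−3·19/60=141/20; d'=(52−3·107/90)/(141/20)=2906/423
back: M4=2906/423
back: M3=107/90−19/60·2906/423=-1252/1269
back: M2=-88/19−5/19·-1252/1269=-5548/1269
back: M1=13/5−1/5·-5548/1269=4409/1269
M: M0=0, M1=4409/1269, M2=-5548/1269, M3=-1252/1269, M4=2906/423, M5=0
seg 0: a=3, c=M0/2=0, d=(M1−M0)/(6·3)=4409/22842, b=Δ0−h0·(2M0+M1)/6=-7793/2538
seg 1: a=-1, c=M1/2=4409/2538, d=(M2−M1)/(6·2)=-3319/5076, b=Δ1−h1·(2M1+M2)/6=2717/1269
seg 2: a=5, c=M2/2=-2774/1269, d=(M3−M2)/(6·2)=358/1269, b=Δ2−h2·(2M2+M3)/6=526/423
seg 3: a=1, c=M3/2=-626/1269, d=(M4−M3)/(6·3)=4985/11421, b=Δ3−h3·(2M3+M4)/6=-5222/1269
seg 4: a=-4, c=M4/2=1453/423, d=(M5−M4)/(6·1)=-1453/1269, b=Δ4−h4·(2M4+M5)/6=5977/1269
t_q=11/2 → seg 2, τ=1/2; S=5+526/423·τ+-2774/1269·τ²+358/1269·τ³=8647/1692

  seg 0: a=3 b=-7793/2538 c=0 d=4409/22842
  seg 1: a=-1 b=2717/1269 c=4409/2538 d=-3319/5076
  seg 2: a=5 b=526/423 c=-2774/1269 d=358/1269
  seg 3: a=1 b=-5222/1269 c=-626/1269 d=4985/11421
  seg 4: a=-4 b=5977/1269 c=1453/423 d=-1453/1269
S(11/2) = 8647/1692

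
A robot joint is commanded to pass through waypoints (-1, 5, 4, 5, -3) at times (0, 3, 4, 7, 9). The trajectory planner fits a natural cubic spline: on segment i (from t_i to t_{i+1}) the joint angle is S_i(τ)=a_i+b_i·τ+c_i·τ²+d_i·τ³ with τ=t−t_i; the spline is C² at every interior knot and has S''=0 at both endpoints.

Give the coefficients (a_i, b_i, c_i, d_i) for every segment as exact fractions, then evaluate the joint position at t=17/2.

Δ: Δ0=2, Δ1=-1, Δ2=1/3, Δ3=-4
row 1: diag=8, rhs=-18; c'=1/8, d'=-9/4
row 2: denom=8−1·1/8=63/8; d'=(8−1·-9/4)/(63/8)=82/63
row 3: denom=10−3·8/21=62/7; d'=(-26−3·82/63)/(62/7)=-314/93
back: M3=-314/93
back: M2=82/63−8/21·-314/93=722/279
back: M1=-9/4−1/8·722/279=-718/279
M: M0=0, M1=-718/279, M2=722/279, M3=-314/93, M4=0
seg 0: a=-1, c=M0/2=0, d=(M1−M0)/(6·3)=-359/2511, b=Δ0−h0·(2M0+M1)/6=917/279
seg 1: a=5, c=M1/2=-359/279, d=(M2−M1)/(6·1)=80/93, b=Δ1−h1·(2M1+M2)/6=-160/279
seg 2: a=4, c=M2/2=361/279, d=(M3−M2)/(6·3)=-832/2511, b=Δ2−h2·(2M2+M3)/6=-158/279
seg 3: a=5, c=M3/2=-157/93, d=(M4−M3)/(6·2)=157/558, b=Δ3−h3·(2M3+M4)/6=-488/279
t_q=17/2 → seg 3, τ=3/2; S=5+-488/279·τ+-157/93·τ²+157/558·τ³=-703/1488

  seg 0: a=-1 b=917/279 c=0 d=-359/2511
  seg 1: a=5 b=-160/279 c=-359/279 d=80/93
  seg 2: a=4 b=-158/279 c=361/279 d=-832/2511
  seg 3: a=5 b=-488/279 c=-157/93 d=157/558
S(17/2) = -703/1488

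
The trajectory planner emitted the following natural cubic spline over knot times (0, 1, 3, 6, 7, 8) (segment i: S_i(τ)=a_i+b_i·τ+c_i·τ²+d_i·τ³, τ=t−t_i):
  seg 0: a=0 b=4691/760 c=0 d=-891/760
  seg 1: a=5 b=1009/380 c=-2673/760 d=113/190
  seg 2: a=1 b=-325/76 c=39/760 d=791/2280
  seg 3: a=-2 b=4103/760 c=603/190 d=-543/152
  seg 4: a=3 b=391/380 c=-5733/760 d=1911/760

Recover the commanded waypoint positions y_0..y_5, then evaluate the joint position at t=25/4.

y_0 = S_0(0) = a_0 = 0
y_1 = S_1(0) = a_1 = 5
y_2 = S_2(0) = a_2 = 1
y_3 = S_3(0) = a_3 = -2
y_4 = S_4(0) = a_4 = 3
y_5 = S_4(1) = -1
t_q=25/4 is in segment 3 (τ=1/4); S_3(τ)=-24699/48640

y_0=0 y_1=5 y_2=1 y_3=-2 y_4=3 y_5=-1
S(25/4) = -24699/48640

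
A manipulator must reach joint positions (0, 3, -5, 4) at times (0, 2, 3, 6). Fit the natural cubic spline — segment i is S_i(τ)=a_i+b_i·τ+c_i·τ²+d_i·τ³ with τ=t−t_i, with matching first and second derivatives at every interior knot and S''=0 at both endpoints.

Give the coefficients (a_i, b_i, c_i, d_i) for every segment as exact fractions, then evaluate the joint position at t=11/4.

  seg 0: a=0 b=489/94 c=0 d=-87/94
  seg 1: a=3 b=-555/94 c=-261/47 d=325/94
  seg 2: a=-5 b=-312/47 c=453/94 d=-151/282
S(11/4) = -18609/6016

Δ: Δ0=3/2, Δ1=-8, Δ2=3
row 1: diag=6, rhs=-57; c'=1/6, d'=-19/2
row 2: denom=8−1·1/6=47/6; d'=(66−1·-19/2)/(47/6)=453/47
back: M2=453/47
back: M1=-19/2−1/6·453/47=-522/47
M: M0=0, M1=-522/47, M2=453/47, M3=0
seg 0: a=0, c=M0/2=0, d=(M1−M0)/(6·2)=-87/94, b=Δ0−h0·(2M0+M1)/6=489/94
seg 1: a=3, c=M1/2=-261/47, d=(M2−M1)/(6·1)=325/94, b=Δ1−h1·(2M1+M2)/6=-555/94
seg 2: a=-5, c=M2/2=453/94, d=(M3−M2)/(6·3)=-151/282, b=Δ2−h2·(2M2+M3)/6=-312/47
t_q=11/4 → seg 1, τ=3/4; S=3+-555/94·τ+-261/47·τ²+325/94·τ³=-18609/6016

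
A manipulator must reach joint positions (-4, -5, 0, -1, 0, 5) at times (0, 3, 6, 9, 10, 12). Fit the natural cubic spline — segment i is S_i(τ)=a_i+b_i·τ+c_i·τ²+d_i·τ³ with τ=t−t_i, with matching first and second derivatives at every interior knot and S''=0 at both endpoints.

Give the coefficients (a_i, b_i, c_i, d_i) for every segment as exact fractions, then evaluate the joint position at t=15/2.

Δ: Δ0=-1/3, Δ1=5/3, Δ2=-1/3, Δ3=1, Δ4=5/2
row 1: diag=12, rhs=12; c'=1/4, d'=1
row 2: denom=12−3·1/4=45/4; d'=(-12−3·1)/(45/4)=-4/3
row 3: denom=8−3·4/15=36/5; d'=(8−3·-4/3)/(36/5)=5/3
row 4: denom=6−1·5/36=211/36; d'=(9−1·5/3)/(211/36)=264/211
back: M4=264/211
back: M3=5/3−5/36·264/211=315/211
back: M2=-4/3−4/15·315/211=-1096/633
back: M1=1−1/4·-1096/633=907/633
M: M0=0, M1=907/633, M2=-1096/633, M3=315/211, M4=264/211, M5=0
seg 0: a=-4, c=M0/2=0, d=(M1−M0)/(6·3)=907/11394, b=Δ0−h0·(2M0+M1)/6=-443/422
seg 1: a=-5, c=M1/2=907/1266, d=(M2−M1)/(6·3)=-2003/11394, b=Δ1−h1·(2M1+M2)/6=232/211
seg 2: a=0, c=M2/2=-548/633, d=(M3−M2)/(6·3)=2041/11394, b=Δ2−h2·(2M2+M3)/6=275/422
seg 3: a=-1, c=M3/2=315/422, d=(M4−M3)/(6·1)=-17/422, b=Δ3−h3·(2M3+M4)/6=62/211
seg 4: a=0, c=M4/2=132/211, d=(M5−M4)/(6·2)=-22/211, b=Δ4−h4·(2M4+M5)/6=703/422
t_q=15/2 → seg 2, τ=3/2; S=0+275/422·τ+-548/633·τ²+2041/11394·τ³=-1235/3376

  seg 0: a=-4 b=-443/422 c=0 d=907/11394
  seg 1: a=-5 b=232/211 c=907/1266 d=-2003/11394
  seg 2: a=0 b=275/422 c=-548/633 d=2041/11394
  seg 3: a=-1 b=62/211 c=315/422 d=-17/422
  seg 4: a=0 b=703/422 c=132/211 d=-22/211
S(15/2) = -1235/3376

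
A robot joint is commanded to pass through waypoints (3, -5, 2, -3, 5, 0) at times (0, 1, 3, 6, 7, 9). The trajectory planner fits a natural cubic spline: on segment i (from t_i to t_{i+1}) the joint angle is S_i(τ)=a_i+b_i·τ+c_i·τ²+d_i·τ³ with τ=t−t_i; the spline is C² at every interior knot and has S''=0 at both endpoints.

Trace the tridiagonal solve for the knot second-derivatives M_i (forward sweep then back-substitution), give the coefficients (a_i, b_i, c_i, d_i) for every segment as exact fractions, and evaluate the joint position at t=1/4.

  seg 0: a=3 b=-36217/3462 c=0 d=8521/3462
  seg 1: a=-5 b=-5327/1731 c=8521/1154 d=-28355/13848
  seg 2: a=2 b=6533/3462 c=-11313/2308 d=8579/6924
  seg 3: a=-3 b=41065/6924 c=3606/577 d=-28945/6924
  seg 4: a=5 b=20387/3462 c=-14521/2308 d=14521/13848
S(1/4) = 31251/73856

Δ: Δ0=-8, Δ1=7/2, Δ2=-5/3, Δ3=8, Δ4=-5/2
row 1: diag=6, rhs=69; c'=1/3, d'=23/2
row 2: denom=10−2·1/3=28/3; d'=(-31−2·23/2)/(28/3)=-81/14
row 3: denom=8−3·9/28=197/28; d'=(58−3·-81/14)/(197/28)=2110/197
row 4: denom=6−1·28/197=1154/197; d'=(-63−1·2110/197)/(1154/197)=-14521/1154
back: M4=-14521/1154
back: M3=2110/197−28/197·-14521/1154=7212/577
back: M2=-81/14−9/28·7212/577=-11313/1154
back: M1=23/2−1/3·-11313/1154=8521/577
M: M0=0, M1=8521/577, M2=-11313/1154, M3=7212/577, M4=-14521/1154, M5=0
seg 0: a=3, c=M0/2=0, d=(M1−M0)/(6·1)=8521/3462, b=Δ0−h0·(2M0+M1)/6=-36217/3462
seg 1: a=-5, c=M1/2=8521/1154, d=(M2−M1)/(6·2)=-28355/13848, b=Δ1−h1·(2M1+M2)/6=-5327/1731
seg 2: a=2, c=M2/2=-11313/2308, d=(M3−M2)/(6·3)=8579/6924, b=Δ2−h2·(2M2+M3)/6=6533/3462
seg 3: a=-3, c=M3/2=3606/577, d=(M4−M3)/(6·1)=-28945/6924, b=Δ3−h3·(2M3+M4)/6=41065/6924
seg 4: a=5, c=M4/2=-14521/2308, d=(M5−M4)/(6·2)=14521/13848, b=Δ4−h4·(2M4+M5)/6=20387/3462
t_q=1/4 → seg 0, τ=1/4; S=3+-36217/3462·τ+0·τ²+8521/3462·τ³=31251/73856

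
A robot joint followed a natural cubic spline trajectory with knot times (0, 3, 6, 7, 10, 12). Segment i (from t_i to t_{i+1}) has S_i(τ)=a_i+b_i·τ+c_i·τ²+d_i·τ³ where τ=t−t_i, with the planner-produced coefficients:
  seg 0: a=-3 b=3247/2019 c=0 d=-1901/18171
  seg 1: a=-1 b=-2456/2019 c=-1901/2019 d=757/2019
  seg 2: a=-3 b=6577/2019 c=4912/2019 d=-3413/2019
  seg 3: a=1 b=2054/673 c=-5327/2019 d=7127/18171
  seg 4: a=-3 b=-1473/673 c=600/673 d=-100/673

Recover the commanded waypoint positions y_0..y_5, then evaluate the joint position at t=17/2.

y_0 = S_0(0) = a_0 = -3
y_1 = S_1(0) = a_1 = -1
y_2 = S_2(0) = a_2 = -3
y_3 = S_3(0) = a_3 = 1
y_4 = S_4(0) = a_4 = -3
y_5 = S_4(2) = -5
t_q=17/2 is in segment 3 (τ=3/2); S_3(τ)=5197/5384

y_0=-3 y_1=-1 y_2=-3 y_3=1 y_4=-3 y_5=-5
S(17/2) = 5197/5384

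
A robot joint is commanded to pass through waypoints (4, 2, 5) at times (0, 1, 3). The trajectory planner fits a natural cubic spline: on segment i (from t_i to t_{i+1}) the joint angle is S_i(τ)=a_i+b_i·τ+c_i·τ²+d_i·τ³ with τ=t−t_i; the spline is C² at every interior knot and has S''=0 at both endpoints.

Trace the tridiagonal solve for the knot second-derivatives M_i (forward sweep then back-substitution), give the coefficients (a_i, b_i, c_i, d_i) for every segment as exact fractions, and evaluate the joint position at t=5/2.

  seg 0: a=4 b=-31/12 c=0 d=7/12
  seg 1: a=2 b=-5/6 c=7/4 d=-7/24
S(5/2) = 237/64

Δ: Δ0=-2, Δ1=3/2
row 1: diag=6, rhs=21; c'=1/3, d'=7/2
back: M1=7/2
M: M0=0, M1=7/2, M2=0
seg 0: a=4, c=M0/2=0, d=(M1−M0)/(6·1)=7/12, b=Δ0−h0·(2M0+M1)/6=-31/12
seg 1: a=2, c=M1/2=7/4, d=(M2−M1)/(6·2)=-7/24, b=Δ1−h1·(2M1+M2)/6=-5/6
t_q=5/2 → seg 1, τ=3/2; S=2+-5/6·τ+7/4·τ²+-7/24·τ³=237/64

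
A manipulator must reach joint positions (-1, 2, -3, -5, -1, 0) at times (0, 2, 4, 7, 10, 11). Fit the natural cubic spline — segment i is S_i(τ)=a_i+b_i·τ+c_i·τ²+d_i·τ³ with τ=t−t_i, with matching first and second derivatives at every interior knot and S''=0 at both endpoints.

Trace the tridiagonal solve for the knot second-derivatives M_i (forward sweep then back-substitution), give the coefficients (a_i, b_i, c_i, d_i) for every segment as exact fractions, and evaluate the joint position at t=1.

  seg 0: a=-1 b=3968/1509 c=0 d=-3409/12072
  seg 1: a=2 b=-2291/3018 c=-3409/2012 d=4973/12072
  seg 2: a=-3 b=-3913/1509 c=391/503 d=-68/1509
  seg 3: a=-5 b=1289/1509 c=187/503 d=-320/4527
  seg 4: a=-1 b=1775/1509 c=-133/503 d=133/1509
S(1) = 5421/4024

Δ: Δ0=3/2, Δ1=-5/2, Δ2=-2/3, Δ3=4/3, Δ4=1
row 1: diag=8, rhs=-24; c'=1/4, d'=-3
row 2: denom=10−2·1/4=19/2; d'=(11−2·-3)/(19/2)=34/19
row 3: denom=12−3·6/19=210/19; d'=(12−3·34/19)/(210/19)=3/5
row 4: denom=8−3·19/70=503/70; d'=(-2−3·3/5)/(503/70)=-266/503
back: M4=-266/503
back: M3=3/5−19/70·-266/503=374/503
back: M2=34/19−6/19·374/503=782/503
back: M1=-3−1/4·782/503=-3409/1006
M: M0=0, M1=-3409/1006, M2=782/503, M3=374/503, M4=-266/503, M5=0
seg 0: a=-1, c=M0/2=0, d=(M1−M0)/(6·2)=-3409/12072, b=Δ0−h0·(2M0+M1)/6=3968/1509
seg 1: a=2, c=M1/2=-3409/2012, d=(M2−M1)/(6·2)=4973/12072, b=Δ1−h1·(2M1+M2)/6=-2291/3018
seg 2: a=-3, c=M2/2=391/503, d=(M3−M2)/(6·3)=-68/1509, b=Δ2−h2·(2M2+M3)/6=-3913/1509
seg 3: a=-5, c=M3/2=187/503, d=(M4−M3)/(6·3)=-320/4527, b=Δ3−h3·(2M3+M4)/6=1289/1509
seg 4: a=-1, c=M4/2=-133/503, d=(M5−M4)/(6·1)=133/1509, b=Δ4−h4·(2M4+M5)/6=1775/1509
t_q=1 → seg 0, τ=1; S=-1+3968/1509·τ+0·τ²+-3409/12072·τ³=5421/4024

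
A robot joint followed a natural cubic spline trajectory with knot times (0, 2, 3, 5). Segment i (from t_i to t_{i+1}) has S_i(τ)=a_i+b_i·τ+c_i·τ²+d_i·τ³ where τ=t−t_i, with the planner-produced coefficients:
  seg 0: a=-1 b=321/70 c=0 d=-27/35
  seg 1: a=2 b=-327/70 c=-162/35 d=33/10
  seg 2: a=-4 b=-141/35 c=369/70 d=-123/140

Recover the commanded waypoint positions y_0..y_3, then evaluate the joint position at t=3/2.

y_0 = S_0(0) = a_0 = -1
y_1 = S_1(0) = a_1 = 2
y_2 = S_2(0) = a_2 = -4
y_3 = S_2(2) = 2
t_q=3/2 is in segment 0 (τ=3/2); S_0(τ)=131/40

y_0=-1 y_1=2 y_2=-4 y_3=2
S(3/2) = 131/40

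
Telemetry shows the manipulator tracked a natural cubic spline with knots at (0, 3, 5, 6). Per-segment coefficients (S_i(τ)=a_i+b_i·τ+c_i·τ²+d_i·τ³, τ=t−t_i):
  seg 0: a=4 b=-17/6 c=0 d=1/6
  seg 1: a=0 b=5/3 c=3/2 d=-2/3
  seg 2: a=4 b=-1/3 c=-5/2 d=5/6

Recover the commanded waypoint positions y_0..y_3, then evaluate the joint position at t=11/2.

y_0 = S_0(0) = a_0 = 4
y_1 = S_1(0) = a_1 = 0
y_2 = S_2(0) = a_2 = 4
y_3 = S_2(1) = 2
t_q=11/2 is in segment 2 (τ=1/2); S_2(τ)=53/16

y_0=4 y_1=0 y_2=4 y_3=2
S(11/2) = 53/16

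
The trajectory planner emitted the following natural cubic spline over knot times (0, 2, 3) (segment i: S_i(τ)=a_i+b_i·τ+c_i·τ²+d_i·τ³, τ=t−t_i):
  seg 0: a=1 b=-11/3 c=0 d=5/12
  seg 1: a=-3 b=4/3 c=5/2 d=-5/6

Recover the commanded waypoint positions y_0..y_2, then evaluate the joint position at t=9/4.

y_0 = S_0(0) = a_0 = 1
y_1 = S_1(0) = a_1 = -3
y_2 = S_1(1) = 0
t_q=9/4 is in segment 1 (τ=1/4); S_1(τ)=-323/128

y_0=1 y_1=-3 y_2=0
S(9/4) = -323/128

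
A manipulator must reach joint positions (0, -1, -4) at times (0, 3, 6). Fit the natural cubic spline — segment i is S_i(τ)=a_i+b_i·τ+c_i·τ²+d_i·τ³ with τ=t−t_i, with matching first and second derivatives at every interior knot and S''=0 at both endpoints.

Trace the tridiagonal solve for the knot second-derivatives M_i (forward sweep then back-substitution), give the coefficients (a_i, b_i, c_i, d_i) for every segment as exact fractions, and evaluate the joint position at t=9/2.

Δ: Δ0=-1/3, Δ1=-1
row 1: diag=12, rhs=-4; c'=1/4, d'=-1/3
back: M1=-1/3
M: M0=0, M1=-1/3, M2=0
seg 0: a=0, c=M0/2=0, d=(M1−M0)/(6·3)=-1/54, b=Δ0−h0·(2M0+M1)/6=-1/6
seg 1: a=-1, c=M1/2=-1/6, d=(M2−M1)/(6·3)=1/54, b=Δ1−h1·(2M1+M2)/6=-2/3
t_q=9/2 → seg 1, τ=3/2; S=-1+-2/3·τ+-1/6·τ²+1/54·τ³=-37/16

  seg 0: a=0 b=-1/6 c=0 d=-1/54
  seg 1: a=-1 b=-2/3 c=-1/6 d=1/54
S(9/2) = -37/16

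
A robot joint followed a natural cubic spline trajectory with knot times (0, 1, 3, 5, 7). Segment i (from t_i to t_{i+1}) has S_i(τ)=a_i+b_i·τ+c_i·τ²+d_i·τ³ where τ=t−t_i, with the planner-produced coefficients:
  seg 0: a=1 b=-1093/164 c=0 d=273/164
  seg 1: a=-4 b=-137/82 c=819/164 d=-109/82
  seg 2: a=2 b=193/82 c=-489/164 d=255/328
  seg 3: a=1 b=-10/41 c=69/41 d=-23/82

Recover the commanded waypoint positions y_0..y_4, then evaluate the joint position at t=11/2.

y_0=1 y_1=-4 y_2=2 y_3=1 y_4=5
S(11/2) = 829/656

y_0 = S_0(0) = a_0 = 1
y_1 = S_1(0) = a_1 = -4
y_2 = S_2(0) = a_2 = 2
y_3 = S_3(0) = a_3 = 1
y_4 = S_3(2) = 5
t_q=11/2 is in segment 3 (τ=1/2); S_3(τ)=829/656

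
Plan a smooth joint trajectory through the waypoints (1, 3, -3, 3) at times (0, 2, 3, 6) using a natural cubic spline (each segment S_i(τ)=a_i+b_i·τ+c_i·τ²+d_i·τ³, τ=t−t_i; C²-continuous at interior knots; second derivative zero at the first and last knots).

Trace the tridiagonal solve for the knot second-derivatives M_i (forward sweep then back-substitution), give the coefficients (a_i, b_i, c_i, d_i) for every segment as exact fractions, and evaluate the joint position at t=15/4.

  seg 0: a=1 b=175/47 c=0 d=-32/47
  seg 1: a=3 b=-209/47 c=-192/47 d=119/47
  seg 2: a=-3 b=-236/47 c=165/47 d=-55/141
S(15/4) = -14907/3008

Δ: Δ0=1, Δ1=-6, Δ2=2
row 1: diag=6, rhs=-42; c'=1/6, d'=-7
row 2: denom=8−1·1/6=47/6; d'=(48−1·-7)/(47/6)=330/47
back: M2=330/47
back: M1=-7−1/6·330/47=-384/47
M: M0=0, M1=-384/47, M2=330/47, M3=0
seg 0: a=1, c=M0/2=0, d=(M1−M0)/(6·2)=-32/47, b=Δ0−h0·(2M0+M1)/6=175/47
seg 1: a=3, c=M1/2=-192/47, d=(M2−M1)/(6·1)=119/47, b=Δ1−h1·(2M1+M2)/6=-209/47
seg 2: a=-3, c=M2/2=165/47, d=(M3−M2)/(6·3)=-55/141, b=Δ2−h2·(2M2+M3)/6=-236/47
t_q=15/4 → seg 2, τ=3/4; S=-3+-236/47·τ+165/47·τ²+-55/141·τ³=-14907/3008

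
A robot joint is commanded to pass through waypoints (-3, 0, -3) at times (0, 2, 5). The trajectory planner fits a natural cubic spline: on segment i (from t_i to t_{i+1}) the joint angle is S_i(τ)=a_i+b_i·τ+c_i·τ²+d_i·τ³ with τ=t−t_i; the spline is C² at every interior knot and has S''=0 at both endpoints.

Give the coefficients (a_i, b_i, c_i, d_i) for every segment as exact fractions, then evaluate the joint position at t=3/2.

  seg 0: a=-3 b=2 c=0 d=-1/8
  seg 1: a=0 b=1/2 c=-3/4 d=1/12
S(3/2) = -27/64

Δ: Δ0=3/2, Δ1=-1
row 1: diag=10, rhs=-15; c'=3/10, d'=-3/2
back: M1=-3/2
M: M0=0, M1=-3/2, M2=0
seg 0: a=-3, c=M0/2=0, d=(M1−M0)/(6·2)=-1/8, b=Δ0−h0·(2M0+M1)/6=2
seg 1: a=0, c=M1/2=-3/4, d=(M2−M1)/(6·3)=1/12, b=Δ1−h1·(2M1+M2)/6=1/2
t_q=3/2 → seg 0, τ=3/2; S=-3+2·τ+0·τ²+-1/8·τ³=-27/64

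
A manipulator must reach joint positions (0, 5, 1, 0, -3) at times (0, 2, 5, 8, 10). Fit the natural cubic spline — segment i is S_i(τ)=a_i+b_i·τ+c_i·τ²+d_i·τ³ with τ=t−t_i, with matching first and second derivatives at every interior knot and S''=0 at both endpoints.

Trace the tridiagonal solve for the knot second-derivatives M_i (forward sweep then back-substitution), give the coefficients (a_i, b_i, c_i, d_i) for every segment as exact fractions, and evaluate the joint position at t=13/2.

Δ: Δ0=5/2, Δ1=-4/3, Δ2=-1/3, Δ3=-3/2
row 1: diag=10, rhs=-23; c'=3/10, d'=-23/10
row 2: denom=12−3·3/10=111/10; d'=(6−3·-23/10)/(111/10)=43/37
row 3: denom=10−3·10/37=340/37; d'=(-7−3·43/37)/(340/37)=-97/85
back: M3=-97/85
back: M2=43/37−10/37·-97/85=25/17
back: M1=-23/10−3/10·25/17=-233/85
M: M0=0, M1=-233/85, M2=25/17, M3=-97/85, M4=0
seg 0: a=0, c=M0/2=0, d=(M1−M0)/(6·2)=-233/1020, b=Δ0−h0·(2M0+M1)/6=1741/510
seg 1: a=5, c=M1/2=-233/170, d=(M2−M1)/(6·3)=179/765, b=Δ1−h1·(2M1+M2)/6=343/510
seg 2: a=1, c=M2/2=25/34, d=(M3−M2)/(6·3)=-37/255, b=Δ2−h2·(2M2+M3)/6=-37/30
seg 3: a=0, c=M3/2=-97/170, d=(M4−M3)/(6·2)=97/1020, b=Δ3−h3·(2M3+M4)/6=-377/510
t_q=13/2 → seg 2, τ=3/2; S=1+-37/30·τ+25/34·τ²+-37/255·τ³=107/340

  seg 0: a=0 b=1741/510 c=0 d=-233/1020
  seg 1: a=5 b=343/510 c=-233/170 d=179/765
  seg 2: a=1 b=-37/30 c=25/34 d=-37/255
  seg 3: a=0 b=-377/510 c=-97/170 d=97/1020
S(13/2) = 107/340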